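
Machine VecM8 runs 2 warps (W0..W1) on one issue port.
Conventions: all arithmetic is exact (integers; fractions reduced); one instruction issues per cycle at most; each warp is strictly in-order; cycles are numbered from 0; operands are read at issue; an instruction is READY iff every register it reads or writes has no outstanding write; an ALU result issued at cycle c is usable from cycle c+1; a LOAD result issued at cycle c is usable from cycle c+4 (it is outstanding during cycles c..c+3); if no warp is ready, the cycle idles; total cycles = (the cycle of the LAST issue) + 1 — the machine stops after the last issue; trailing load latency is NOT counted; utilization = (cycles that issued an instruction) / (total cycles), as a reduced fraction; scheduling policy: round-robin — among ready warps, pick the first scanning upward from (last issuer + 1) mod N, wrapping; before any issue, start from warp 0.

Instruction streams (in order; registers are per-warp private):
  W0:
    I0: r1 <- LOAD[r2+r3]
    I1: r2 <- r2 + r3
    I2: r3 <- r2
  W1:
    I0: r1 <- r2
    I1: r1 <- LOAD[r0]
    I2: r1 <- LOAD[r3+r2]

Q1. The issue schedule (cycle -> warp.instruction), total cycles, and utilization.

cycle 0: W0.I0
cycle 1: W1.I0
cycle 2: W0.I1
cycle 3: W1.I1
cycle 4: W0.I2
cycle 5: idle
cycle 6: idle
cycle 7: W1.I2

Answer: 8 cycles, utilization 3/4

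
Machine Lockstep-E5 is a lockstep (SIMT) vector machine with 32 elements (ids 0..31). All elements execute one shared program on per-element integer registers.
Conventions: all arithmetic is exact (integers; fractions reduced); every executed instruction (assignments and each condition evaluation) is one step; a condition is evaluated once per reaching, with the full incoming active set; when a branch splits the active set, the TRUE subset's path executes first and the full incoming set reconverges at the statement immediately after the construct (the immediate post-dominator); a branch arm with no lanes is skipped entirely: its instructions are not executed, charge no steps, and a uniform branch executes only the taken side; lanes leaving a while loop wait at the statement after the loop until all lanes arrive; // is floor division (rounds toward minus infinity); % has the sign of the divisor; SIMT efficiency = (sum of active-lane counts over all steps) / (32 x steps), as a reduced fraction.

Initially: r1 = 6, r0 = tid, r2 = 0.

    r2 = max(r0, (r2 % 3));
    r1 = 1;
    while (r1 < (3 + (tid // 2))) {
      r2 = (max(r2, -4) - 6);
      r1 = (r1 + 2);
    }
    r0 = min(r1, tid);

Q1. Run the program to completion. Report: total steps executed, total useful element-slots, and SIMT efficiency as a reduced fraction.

Answer: 31 steps, 608 useful, 19/31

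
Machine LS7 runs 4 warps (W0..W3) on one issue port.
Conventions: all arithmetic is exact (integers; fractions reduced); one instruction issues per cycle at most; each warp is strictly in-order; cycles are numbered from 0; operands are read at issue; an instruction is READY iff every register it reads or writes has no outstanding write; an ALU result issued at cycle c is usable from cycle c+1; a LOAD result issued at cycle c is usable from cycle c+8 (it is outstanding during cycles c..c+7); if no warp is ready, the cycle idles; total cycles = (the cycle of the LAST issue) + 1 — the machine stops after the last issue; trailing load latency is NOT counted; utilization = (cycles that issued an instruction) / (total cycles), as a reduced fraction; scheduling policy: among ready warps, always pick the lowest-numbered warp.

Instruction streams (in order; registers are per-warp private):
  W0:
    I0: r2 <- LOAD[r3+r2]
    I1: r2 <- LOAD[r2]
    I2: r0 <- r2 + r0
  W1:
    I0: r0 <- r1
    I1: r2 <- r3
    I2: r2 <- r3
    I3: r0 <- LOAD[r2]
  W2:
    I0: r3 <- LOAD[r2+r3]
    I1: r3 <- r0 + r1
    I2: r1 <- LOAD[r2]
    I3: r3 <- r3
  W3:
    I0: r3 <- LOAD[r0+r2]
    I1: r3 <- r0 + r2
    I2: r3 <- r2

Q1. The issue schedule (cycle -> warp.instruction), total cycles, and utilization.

cycle 0: W0.I0
cycle 1: W1.I0
cycle 2: W1.I1
cycle 3: W1.I2
cycle 4: W1.I3
cycle 5: W2.I0
cycle 6: W3.I0
cycle 7: idle
cycle 8: W0.I1
cycle 9: idle
cycle 10: idle
cycle 11: idle
cycle 12: idle
cycle 13: W2.I1
cycle 14: W2.I2
cycle 15: W2.I3
cycle 16: W0.I2
cycle 17: W3.I1
cycle 18: W3.I2

Answer: 19 cycles, utilization 14/19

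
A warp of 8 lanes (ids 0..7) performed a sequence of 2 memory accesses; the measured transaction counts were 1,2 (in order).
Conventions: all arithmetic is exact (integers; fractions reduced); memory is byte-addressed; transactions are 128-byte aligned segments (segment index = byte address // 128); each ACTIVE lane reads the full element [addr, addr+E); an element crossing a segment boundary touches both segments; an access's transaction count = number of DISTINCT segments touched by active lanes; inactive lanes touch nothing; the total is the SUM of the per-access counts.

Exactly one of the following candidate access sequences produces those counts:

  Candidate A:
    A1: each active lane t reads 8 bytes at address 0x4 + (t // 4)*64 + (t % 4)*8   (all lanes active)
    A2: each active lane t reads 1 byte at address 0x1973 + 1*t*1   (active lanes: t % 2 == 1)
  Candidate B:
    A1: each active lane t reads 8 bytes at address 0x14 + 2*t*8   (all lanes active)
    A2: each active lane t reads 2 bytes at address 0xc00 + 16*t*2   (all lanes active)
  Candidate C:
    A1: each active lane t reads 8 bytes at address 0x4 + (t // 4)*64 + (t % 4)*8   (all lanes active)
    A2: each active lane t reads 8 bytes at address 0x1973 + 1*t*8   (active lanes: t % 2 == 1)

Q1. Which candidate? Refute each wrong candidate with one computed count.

A: A2 gives 1 transaction, not 2
B: A1 gives 2 transactions, not 1
C: all counts match (1,2)

Answer: C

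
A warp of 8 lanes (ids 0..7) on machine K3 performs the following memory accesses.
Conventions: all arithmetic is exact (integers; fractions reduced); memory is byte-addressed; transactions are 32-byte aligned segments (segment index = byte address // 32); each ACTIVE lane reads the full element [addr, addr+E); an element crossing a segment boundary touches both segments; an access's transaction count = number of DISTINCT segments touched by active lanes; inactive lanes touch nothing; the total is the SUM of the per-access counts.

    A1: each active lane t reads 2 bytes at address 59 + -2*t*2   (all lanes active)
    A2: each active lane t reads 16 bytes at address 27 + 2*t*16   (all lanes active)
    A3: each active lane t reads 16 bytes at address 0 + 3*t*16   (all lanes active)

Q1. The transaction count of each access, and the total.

A1: 2 transactions
A2: 9 transactions
A3: 8 transactions

Answer: 2,9,8; total 19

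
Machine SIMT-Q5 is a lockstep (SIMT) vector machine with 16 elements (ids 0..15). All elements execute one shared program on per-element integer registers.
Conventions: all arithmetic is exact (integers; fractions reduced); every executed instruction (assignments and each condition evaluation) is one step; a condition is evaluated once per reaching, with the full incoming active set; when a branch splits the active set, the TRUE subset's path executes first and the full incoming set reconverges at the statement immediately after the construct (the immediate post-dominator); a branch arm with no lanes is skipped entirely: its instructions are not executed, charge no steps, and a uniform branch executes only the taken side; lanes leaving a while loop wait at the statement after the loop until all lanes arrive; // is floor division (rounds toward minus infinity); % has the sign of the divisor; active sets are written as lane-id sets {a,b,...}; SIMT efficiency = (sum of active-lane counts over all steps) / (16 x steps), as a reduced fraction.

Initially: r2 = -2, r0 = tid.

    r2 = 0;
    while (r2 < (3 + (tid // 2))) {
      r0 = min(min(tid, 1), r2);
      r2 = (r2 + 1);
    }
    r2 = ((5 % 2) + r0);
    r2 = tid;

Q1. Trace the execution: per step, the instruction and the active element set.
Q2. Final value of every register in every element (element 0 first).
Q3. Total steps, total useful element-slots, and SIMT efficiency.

step 0: r2 <- 0                      {0,1,2,3,4,5,6,7,8,9,10,11,12,13,14,15}
step 1: eval (r2 < (3 + (tid // 2))) {0,1,2,3,4,5,6,7,8,9,10,11,12,13,14,15}
step 2: r0 <- min(min(tid, 1), r2)   {0,1,2,3,4,5,6,7,8,9,10,11,12,13,14,15}
step 3: r2 <- (r2 + 1)               {0,1,2,3,4,5,6,7,8,9,10,11,12,13,14,15}
step 4: eval (r2 < (3 + (tid // 2))) {0,1,2,3,4,5,6,7,8,9,10,11,12,13,14,15}
step 5: r0 <- min(min(tid, 1), r2)   {0,1,2,3,4,5,6,7,8,9,10,11,12,13,14,15}
step 6: r2 <- (r2 + 1)               {0,1,2,3,4,5,6,7,8,9,10,11,12,13,14,15}
step 7: eval (r2 < (3 + (tid // 2))) {0,1,2,3,4,5,6,7,8,9,10,11,12,13,14,15}
step 8: r0 <- min(min(tid, 1), r2)   {0,1,2,3,4,5,6,7,8,9,10,11,12,13,14,15}
step 9: r2 <- (r2 + 1)               {0,1,2,3,4,5,6,7,8,9,10,11,12,13,14,15}
step 10: eval (r2 < (3 + (tid // 2))) {0,1,2,3,4,5,6,7,8,9,10,11,12,13,14,15}
step 11: r0 <- min(min(tid, 1), r2)   {2,3,4,5,6,7,8,9,10,11,12,13,14,15}
step 12: r2 <- (r2 + 1)               {2,3,4,5,6,7,8,9,10,11,12,13,14,15}
step 13: eval (r2 < (3 + (tid // 2))) {2,3,4,5,6,7,8,9,10,11,12,13,14,15}
step 14: r0 <- min(min(tid, 1), r2)   {4,5,6,7,8,9,10,11,12,13,14,15}
step 15: r2 <- (r2 + 1)               {4,5,6,7,8,9,10,11,12,13,14,15}
step 16: eval (r2 < (3 + (tid // 2))) {4,5,6,7,8,9,10,11,12,13,14,15}
step 17: r0 <- min(min(tid, 1), r2)   {6,7,8,9,10,11,12,13,14,15}
step 18: r2 <- (r2 + 1)               {6,7,8,9,10,11,12,13,14,15}
step 19: eval (r2 < (3 + (tid // 2))) {6,7,8,9,10,11,12,13,14,15}
step 20: r0 <- min(min(tid, 1), r2)   {8,9,10,11,12,13,14,15}
step 21: r2 <- (r2 + 1)               {8,9,10,11,12,13,14,15}
step 22: eval (r2 < (3 + (tid // 2))) {8,9,10,11,12,13,14,15}
step 23: r0 <- min(min(tid, 1), r2)   {10,11,12,13,14,15}
step 24: r2 <- (r2 + 1)               {10,11,12,13,14,15}
step 25: eval (r2 < (3 + (tid // 2))) {10,11,12,13,14,15}
step 26: r0 <- min(min(tid, 1), r2)   {12,13,14,15}
step 27: r2 <- (r2 + 1)               {12,13,14,15}
step 28: eval (r2 < (3 + (tid // 2))) {12,13,14,15}
step 29: r0 <- min(min(tid, 1), r2)   {14,15}
step 30: r2 <- (r2 + 1)               {14,15}
step 31: eval (r2 < (3 + (tid // 2))) {14,15}
step 32: r2 <- ((5 % 2) + r0)         {0,1,2,3,4,5,6,7,8,9,10,11,12,13,14,15}
step 33: r2 <- tid                    {0,1,2,3,4,5,6,7,8,9,10,11,12,13,14,15}

Answer: 34 steps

r2: 0,1,2,3,4,5,6,7,8,9,10,11,12,13,14,15
r0: 0,1,1,1,1,1,1,1,1,1,1,1,1,1,1,1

steps = 34; useful = 376; efficiency = 376/544 = 47/68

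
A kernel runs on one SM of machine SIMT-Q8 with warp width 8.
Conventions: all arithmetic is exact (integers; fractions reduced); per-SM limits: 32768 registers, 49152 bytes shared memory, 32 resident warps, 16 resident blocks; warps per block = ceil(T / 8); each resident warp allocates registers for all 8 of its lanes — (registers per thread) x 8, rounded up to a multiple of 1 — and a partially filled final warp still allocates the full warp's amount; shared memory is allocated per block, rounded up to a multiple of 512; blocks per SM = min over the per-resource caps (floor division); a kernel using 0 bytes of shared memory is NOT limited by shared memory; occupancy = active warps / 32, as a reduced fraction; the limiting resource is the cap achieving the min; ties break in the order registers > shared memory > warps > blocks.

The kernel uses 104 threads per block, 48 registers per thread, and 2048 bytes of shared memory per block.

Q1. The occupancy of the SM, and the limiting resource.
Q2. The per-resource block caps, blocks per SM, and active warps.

Answer: occupancy 13/16, limited by warps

registers: 6 blocks
shared memory: 24 blocks
warps: 2 blocks
blocks: 16 blocks

Answer: 2 blocks, 26 active warps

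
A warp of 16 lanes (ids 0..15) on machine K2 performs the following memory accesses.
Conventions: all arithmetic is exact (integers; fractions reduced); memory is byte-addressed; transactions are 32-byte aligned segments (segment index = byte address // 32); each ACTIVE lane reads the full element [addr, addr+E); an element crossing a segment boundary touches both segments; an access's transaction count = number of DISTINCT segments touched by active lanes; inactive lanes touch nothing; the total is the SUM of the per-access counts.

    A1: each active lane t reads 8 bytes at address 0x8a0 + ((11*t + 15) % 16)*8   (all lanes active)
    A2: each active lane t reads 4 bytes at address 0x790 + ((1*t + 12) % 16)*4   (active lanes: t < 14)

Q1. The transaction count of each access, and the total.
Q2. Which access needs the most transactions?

A1: 4 transactions
A2: 3 transactions

Answer: 4,3; total 7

Answer: A1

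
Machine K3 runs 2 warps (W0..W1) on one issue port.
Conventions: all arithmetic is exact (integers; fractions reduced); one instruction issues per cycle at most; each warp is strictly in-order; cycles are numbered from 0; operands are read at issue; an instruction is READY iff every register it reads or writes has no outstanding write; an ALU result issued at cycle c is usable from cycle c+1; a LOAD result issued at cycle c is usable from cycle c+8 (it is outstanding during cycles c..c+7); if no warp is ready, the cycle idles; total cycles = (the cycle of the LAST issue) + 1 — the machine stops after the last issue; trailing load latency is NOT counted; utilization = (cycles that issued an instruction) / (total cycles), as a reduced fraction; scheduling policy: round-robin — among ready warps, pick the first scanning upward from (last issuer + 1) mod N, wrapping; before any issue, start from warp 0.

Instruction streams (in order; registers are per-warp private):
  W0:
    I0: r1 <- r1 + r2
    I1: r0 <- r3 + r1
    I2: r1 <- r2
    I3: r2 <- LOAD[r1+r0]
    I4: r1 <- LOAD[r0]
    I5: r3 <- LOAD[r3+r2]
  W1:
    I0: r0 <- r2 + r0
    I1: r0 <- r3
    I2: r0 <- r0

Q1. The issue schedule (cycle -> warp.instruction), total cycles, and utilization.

cycle 0: W0.I0
cycle 1: W1.I0
cycle 2: W0.I1
cycle 3: W1.I1
cycle 4: W0.I2
cycle 5: W1.I2
cycle 6: W0.I3
cycle 7: W0.I4
cycle 8: idle
cycle 9: idle
cycle 10: idle
cycle 11: idle
cycle 12: idle
cycle 13: idle
cycle 14: W0.I5

Answer: 15 cycles, utilization 3/5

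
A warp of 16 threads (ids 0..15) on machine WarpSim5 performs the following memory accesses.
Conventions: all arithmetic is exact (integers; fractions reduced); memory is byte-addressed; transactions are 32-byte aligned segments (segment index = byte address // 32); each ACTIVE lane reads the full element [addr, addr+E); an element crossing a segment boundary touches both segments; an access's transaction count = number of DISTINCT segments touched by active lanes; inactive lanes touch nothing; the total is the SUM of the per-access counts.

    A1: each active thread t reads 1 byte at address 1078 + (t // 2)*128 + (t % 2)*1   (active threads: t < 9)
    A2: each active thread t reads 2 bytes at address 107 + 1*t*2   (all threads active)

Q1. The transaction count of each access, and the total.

A1: 5 transactions
A2: 2 transactions

Answer: 5,2; total 7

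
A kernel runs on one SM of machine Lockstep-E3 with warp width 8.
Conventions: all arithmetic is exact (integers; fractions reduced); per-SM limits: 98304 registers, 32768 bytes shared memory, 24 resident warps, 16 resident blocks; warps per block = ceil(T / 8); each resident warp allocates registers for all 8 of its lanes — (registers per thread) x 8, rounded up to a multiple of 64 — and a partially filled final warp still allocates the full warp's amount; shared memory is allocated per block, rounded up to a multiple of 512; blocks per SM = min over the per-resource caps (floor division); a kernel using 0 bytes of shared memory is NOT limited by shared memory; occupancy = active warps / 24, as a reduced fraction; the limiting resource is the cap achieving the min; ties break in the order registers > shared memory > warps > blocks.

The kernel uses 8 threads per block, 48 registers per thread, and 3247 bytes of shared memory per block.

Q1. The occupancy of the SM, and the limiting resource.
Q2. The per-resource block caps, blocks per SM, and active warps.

Answer: occupancy 3/8, limited by shared memory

registers: 256 blocks
shared memory: 9 blocks
warps: 24 blocks
blocks: 16 blocks

Answer: 9 blocks, 9 active warps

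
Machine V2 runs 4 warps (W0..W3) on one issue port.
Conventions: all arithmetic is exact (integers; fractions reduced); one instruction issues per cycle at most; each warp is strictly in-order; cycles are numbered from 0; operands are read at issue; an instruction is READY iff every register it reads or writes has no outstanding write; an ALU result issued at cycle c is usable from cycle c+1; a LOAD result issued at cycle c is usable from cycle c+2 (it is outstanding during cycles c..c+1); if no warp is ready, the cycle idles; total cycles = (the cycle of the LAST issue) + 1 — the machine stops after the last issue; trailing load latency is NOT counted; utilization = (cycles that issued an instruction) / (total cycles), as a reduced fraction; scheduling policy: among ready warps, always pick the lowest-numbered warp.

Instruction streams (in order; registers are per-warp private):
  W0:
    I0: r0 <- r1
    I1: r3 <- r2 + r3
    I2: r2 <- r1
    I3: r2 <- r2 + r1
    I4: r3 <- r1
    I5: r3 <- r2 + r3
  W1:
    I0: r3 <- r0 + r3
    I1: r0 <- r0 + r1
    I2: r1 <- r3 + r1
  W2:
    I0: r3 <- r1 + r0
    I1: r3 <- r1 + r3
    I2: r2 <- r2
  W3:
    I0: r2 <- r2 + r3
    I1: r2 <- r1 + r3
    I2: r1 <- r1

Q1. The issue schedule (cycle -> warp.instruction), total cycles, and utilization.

cycle 0: W0.I0
cycle 1: W0.I1
cycle 2: W0.I2
cycle 3: W0.I3
cycle 4: W0.I4
cycle 5: W0.I5
cycle 6: W1.I0
cycle 7: W1.I1
cycle 8: W1.I2
cycle 9: W2.I0
cycle 10: W2.I1
cycle 11: W2.I2
cycle 12: W3.I0
cycle 13: W3.I1
cycle 14: W3.I2

Answer: 15 cycles, utilization 1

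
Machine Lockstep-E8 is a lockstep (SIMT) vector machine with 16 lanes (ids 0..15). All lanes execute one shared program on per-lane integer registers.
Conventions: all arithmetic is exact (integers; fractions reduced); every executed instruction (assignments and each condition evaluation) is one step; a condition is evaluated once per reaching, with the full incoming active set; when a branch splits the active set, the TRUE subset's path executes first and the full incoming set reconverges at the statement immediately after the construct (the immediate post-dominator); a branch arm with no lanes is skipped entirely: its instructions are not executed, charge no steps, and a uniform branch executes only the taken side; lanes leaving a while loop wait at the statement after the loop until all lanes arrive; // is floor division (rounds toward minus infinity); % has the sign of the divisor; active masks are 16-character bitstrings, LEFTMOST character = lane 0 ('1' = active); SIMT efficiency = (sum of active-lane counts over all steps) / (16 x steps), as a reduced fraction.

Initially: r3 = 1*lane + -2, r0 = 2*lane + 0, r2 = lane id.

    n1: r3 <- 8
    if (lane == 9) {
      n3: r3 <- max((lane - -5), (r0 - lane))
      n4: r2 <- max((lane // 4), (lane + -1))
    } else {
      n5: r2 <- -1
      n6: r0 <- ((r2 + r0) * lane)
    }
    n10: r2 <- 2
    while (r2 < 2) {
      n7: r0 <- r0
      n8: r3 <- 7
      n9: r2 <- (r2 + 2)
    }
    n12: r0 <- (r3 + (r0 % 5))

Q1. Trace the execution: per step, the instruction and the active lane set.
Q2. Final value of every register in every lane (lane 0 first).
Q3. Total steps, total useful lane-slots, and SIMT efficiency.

step 0: r3 <- 8                      1111111111111111
step 1: eval (lane == 9)             1111111111111111
step 2: r3 <- max((lane - -5), (r0 - lane)) 0000000001000000
step 3: r2 <- max((lane // 4), (lane + -1)) 0000000001000000
step 4: r2 <- -1                     1111111110111111
step 5: r0 <- ((r2 + r0) * lane)     1111111110111111
step 6: r2 <- 2                      1111111111111111
step 7: eval (r2 < 2)                1111111111111111
step 8: r0 <- (r3 + (r0 % 5))        1111111111111111

Answer: 9 steps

r3: 8,8,8,8,8,8,8,8,8,14,8,8,8,8,8,8
r0: 8,9,9,8,11,8,9,9,8,17,8,9,9,8,11,8
r2: 2,2,2,2,2,2,2,2,2,2,2,2,2,2,2,2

steps = 9; useful = 112; efficiency = 112/144 = 7/9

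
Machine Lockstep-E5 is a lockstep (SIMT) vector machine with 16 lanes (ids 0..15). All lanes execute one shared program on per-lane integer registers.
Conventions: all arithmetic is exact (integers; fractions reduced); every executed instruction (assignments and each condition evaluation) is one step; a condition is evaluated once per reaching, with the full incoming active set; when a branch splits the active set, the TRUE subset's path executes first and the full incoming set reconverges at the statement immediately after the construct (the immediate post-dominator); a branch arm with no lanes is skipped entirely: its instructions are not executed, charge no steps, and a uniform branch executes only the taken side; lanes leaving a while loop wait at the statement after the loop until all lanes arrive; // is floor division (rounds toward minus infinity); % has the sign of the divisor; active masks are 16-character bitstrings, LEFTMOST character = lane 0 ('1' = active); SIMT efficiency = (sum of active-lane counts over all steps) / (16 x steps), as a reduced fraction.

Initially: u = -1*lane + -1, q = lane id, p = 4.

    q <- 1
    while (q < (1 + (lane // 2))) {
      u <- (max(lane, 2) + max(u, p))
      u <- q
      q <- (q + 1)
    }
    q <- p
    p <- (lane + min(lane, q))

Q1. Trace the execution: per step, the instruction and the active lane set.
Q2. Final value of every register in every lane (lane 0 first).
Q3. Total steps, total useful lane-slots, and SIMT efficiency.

step 0: q <- 1                       1111111111111111
step 1: eval (q < (1 + (lane // 2))) 1111111111111111
step 2: u <- (max(lane, 2) + max(u, p)) 0011111111111111
step 3: u <- q                       0011111111111111
step 4: q <- (q + 1)                 0011111111111111
step 5: eval (q < (1 + (lane // 2))) 0011111111111111
step 6: u <- (max(lane, 2) + max(u, p)) 0000111111111111
step 7: u <- q                       0000111111111111
step 8: q <- (q + 1)                 0000111111111111
step 9: eval (q < (1 + (lane // 2))) 0000111111111111
step 10: u <- (max(lane, 2) + max(u, p)) 0000001111111111
step 11: u <- q                       0000001111111111
step 12: q <- (q + 1)                 0000001111111111
step 13: eval (q < (1 + (lane // 2))) 0000001111111111
step 14: u <- (max(lane, 2) + max(u, p)) 0000000011111111
step 15: u <- q                       0000000011111111
step 16: q <- (q + 1)                 0000000011111111
step 17: eval (q < (1 + (lane // 2))) 0000000011111111
step 18: u <- (max(lane, 2) + max(u, p)) 0000000000111111
step 19: u <- q                       0000000000111111
step 20: q <- (q + 1)                 0000000000111111
step 21: eval (q < (1 + (lane // 2))) 0000000000111111
step 22: u <- (max(lane, 2) + max(u, p)) 0000000000001111
step 23: u <- q                       0000000000001111
step 24: q <- (q + 1)                 0000000000001111
step 25: eval (q < (1 + (lane // 2))) 0000000000001111
step 26: u <- (max(lane, 2) + max(u, p)) 0000000000000011
step 27: u <- q                       0000000000000011
step 28: q <- (q + 1)                 0000000000000011
step 29: eval (q < (1 + (lane // 2))) 0000000000000011
step 30: q <- p                       1111111111111111
step 31: p <- (lane + min(lane, q))   1111111111111111

Answer: 32 steps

u: -1,-2,1,1,2,2,3,3,4,4,5,5,6,6,7,7
q: 4,4,4,4,4,4,4,4,4,4,4,4,4,4,4,4
p: 0,2,4,6,8,9,10,11,12,13,14,15,16,17,18,19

steps = 32; useful = 288; efficiency = 288/512 = 9/16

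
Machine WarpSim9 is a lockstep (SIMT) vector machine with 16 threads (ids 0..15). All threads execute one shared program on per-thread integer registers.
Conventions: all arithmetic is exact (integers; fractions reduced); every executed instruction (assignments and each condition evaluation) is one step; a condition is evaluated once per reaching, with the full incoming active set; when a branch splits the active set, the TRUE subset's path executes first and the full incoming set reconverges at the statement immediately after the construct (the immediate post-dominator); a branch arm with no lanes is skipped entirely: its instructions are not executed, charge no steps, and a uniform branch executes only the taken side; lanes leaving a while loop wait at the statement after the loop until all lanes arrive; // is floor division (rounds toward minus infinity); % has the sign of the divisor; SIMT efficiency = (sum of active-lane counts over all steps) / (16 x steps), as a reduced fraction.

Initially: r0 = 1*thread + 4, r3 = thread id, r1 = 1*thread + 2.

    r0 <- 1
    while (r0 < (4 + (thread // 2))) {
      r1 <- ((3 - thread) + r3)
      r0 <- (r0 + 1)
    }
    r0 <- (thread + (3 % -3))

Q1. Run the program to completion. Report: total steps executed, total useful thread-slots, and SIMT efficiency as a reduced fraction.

Answer: 33 steps, 360 useful, 15/22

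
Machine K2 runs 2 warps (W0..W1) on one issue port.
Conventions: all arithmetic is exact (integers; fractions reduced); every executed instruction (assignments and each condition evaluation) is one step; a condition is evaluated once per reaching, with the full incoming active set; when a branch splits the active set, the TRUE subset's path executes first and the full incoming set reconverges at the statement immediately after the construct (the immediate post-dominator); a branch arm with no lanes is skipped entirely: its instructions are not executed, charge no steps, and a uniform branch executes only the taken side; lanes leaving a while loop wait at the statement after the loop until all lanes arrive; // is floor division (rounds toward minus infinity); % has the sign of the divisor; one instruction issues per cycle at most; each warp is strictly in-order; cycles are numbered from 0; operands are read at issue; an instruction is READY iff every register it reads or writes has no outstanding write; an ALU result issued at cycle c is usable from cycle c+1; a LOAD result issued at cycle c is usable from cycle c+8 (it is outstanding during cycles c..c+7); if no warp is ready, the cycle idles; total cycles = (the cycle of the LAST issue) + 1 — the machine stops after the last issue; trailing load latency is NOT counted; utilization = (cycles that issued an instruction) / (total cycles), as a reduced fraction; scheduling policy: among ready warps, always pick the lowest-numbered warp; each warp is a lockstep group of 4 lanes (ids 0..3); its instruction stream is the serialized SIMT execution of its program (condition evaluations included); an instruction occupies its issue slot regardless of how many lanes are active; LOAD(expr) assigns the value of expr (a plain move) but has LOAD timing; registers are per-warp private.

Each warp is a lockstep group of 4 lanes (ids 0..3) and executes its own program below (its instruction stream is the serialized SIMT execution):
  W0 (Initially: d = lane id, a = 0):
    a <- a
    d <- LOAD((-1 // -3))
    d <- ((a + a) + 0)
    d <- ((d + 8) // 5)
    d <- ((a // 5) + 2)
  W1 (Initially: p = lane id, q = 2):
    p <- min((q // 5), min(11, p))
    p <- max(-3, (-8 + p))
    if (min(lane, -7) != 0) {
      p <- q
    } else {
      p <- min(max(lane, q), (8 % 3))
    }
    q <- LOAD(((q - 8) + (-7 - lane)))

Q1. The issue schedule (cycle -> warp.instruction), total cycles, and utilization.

cycle 0: W0.I0
cycle 1: W0.I1
cycle 2: W1.I0
cycle 3: W1.I1
cycle 4: W1.I2
cycle 5: W1.I3
cycle 6: W1.I4
cycle 7: idle
cycle 8: idle
cycle 9: W0.I2
cycle 10: W0.I3
cycle 11: W0.I4

Answer: 12 cycles, utilization 5/6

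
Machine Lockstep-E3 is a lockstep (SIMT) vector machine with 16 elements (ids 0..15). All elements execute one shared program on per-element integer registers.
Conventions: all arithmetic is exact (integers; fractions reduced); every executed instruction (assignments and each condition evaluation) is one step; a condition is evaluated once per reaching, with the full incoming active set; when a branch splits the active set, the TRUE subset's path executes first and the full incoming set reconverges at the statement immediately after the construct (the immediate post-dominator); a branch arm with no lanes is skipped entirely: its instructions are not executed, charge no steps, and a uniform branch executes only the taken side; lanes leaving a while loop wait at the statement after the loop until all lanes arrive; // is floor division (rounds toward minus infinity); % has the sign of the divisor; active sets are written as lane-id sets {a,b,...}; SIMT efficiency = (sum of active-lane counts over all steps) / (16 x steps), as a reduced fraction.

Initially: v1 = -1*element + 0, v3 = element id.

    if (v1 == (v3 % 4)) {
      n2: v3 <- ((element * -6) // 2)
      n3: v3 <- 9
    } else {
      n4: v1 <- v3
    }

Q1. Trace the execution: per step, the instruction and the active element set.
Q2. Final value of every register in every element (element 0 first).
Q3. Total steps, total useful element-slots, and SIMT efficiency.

step 0: eval (v1 == (v3 % 4))        {0,1,2,3,4,5,6,7,8,9,10,11,12,13,14,15}
step 1: v3 <- ((element * -6) // 2)  {0}
step 2: v3 <- 9                      {0}
step 3: v1 <- v3                     {1,2,3,4,5,6,7,8,9,10,11,12,13,14,15}

Answer: 4 steps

v1: 0,1,2,3,4,5,6,7,8,9,10,11,12,13,14,15
v3: 9,1,2,3,4,5,6,7,8,9,10,11,12,13,14,15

steps = 4; useful = 33; efficiency = 33/64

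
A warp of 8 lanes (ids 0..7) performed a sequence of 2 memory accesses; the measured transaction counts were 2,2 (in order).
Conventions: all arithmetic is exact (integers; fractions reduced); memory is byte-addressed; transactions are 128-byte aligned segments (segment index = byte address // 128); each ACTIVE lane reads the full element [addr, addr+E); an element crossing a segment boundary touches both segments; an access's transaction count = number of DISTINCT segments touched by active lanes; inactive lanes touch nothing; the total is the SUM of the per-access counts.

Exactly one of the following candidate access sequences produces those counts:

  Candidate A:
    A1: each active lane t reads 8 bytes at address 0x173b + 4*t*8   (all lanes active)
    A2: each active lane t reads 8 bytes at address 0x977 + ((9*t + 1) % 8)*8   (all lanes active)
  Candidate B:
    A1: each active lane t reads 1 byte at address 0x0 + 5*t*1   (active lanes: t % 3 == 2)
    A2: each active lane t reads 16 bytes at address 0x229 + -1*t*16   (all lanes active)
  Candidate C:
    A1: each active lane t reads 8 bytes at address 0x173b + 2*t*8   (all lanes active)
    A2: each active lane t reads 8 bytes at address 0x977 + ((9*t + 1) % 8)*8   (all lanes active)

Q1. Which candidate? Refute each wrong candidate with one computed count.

A: A1 gives 3 transactions, not 2
B: A1 gives 1 transaction, not 2
C: all counts match (2,2)

Answer: C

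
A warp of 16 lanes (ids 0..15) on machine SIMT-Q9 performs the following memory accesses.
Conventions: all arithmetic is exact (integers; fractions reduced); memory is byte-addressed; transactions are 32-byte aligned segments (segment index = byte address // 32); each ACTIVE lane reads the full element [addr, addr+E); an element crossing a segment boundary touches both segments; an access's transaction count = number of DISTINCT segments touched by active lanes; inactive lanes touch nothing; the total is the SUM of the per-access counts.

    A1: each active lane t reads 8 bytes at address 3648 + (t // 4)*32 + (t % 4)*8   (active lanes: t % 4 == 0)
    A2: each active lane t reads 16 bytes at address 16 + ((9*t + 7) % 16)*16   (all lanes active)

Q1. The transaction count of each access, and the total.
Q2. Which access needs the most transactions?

A1: 4 transactions
A2: 9 transactions

Answer: 4,9; total 13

Answer: A2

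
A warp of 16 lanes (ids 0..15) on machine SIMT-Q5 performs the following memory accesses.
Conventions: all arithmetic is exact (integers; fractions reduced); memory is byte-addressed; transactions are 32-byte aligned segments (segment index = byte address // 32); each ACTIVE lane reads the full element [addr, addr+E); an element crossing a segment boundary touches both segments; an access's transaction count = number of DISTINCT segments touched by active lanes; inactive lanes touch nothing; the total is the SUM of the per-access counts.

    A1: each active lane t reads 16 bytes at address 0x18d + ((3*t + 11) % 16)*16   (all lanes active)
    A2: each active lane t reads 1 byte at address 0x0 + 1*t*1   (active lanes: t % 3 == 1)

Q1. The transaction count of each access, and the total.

A1: 9 transactions
A2: 1 transaction

Answer: 9,1; total 10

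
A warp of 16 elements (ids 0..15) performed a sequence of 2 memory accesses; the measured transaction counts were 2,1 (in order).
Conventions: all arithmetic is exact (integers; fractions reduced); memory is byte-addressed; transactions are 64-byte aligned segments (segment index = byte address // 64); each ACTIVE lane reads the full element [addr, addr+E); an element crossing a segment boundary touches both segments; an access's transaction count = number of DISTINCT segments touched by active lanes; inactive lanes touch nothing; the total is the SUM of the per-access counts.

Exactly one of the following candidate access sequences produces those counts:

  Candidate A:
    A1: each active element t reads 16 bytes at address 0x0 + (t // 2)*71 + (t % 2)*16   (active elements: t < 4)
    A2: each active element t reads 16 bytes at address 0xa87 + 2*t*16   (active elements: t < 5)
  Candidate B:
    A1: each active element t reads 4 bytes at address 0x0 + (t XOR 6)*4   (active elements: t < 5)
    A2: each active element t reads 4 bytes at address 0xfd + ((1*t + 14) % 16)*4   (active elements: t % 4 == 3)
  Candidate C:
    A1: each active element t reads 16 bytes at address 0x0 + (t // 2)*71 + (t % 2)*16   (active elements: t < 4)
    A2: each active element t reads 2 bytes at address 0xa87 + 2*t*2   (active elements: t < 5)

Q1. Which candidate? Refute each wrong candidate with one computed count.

A: A2 gives 3 transactions, not 1
B: A1 gives 1 transaction, not 2
C: all counts match (2,1)

Answer: C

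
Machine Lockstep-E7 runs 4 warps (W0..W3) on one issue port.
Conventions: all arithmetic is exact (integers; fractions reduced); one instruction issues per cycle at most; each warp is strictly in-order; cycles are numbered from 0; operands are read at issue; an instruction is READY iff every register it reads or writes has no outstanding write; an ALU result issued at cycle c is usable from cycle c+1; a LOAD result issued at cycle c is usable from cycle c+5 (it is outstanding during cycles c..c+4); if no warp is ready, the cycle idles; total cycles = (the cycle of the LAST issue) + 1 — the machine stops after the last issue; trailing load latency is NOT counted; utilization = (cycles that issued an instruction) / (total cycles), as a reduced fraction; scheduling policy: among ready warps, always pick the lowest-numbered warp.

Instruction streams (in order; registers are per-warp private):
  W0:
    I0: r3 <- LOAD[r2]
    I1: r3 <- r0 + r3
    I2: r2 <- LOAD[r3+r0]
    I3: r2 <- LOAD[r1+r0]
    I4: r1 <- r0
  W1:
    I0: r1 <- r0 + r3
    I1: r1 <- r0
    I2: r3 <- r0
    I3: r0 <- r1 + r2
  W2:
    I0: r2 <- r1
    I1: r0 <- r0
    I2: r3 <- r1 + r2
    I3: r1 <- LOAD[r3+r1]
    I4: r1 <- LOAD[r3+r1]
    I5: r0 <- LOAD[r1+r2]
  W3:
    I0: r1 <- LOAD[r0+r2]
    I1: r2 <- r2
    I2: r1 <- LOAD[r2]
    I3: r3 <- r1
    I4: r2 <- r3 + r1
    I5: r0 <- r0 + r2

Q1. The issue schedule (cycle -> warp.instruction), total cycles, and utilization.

cycle 0: W0.I0
cycle 1: W1.I0
cycle 2: W1.I1
cycle 3: W1.I2
cycle 4: W1.I3
cycle 5: W0.I1
cycle 6: W0.I2
cycle 7: W2.I0
cycle 8: W2.I1
cycle 9: W2.I2
cycle 10: W2.I3
cycle 11: W0.I3
cycle 12: W0.I4
cycle 13: W3.I0
cycle 14: W3.I1
cycle 15: W2.I4
cycle 16: idle
cycle 17: idle
cycle 18: W3.I2
cycle 19: idle
cycle 20: W2.I5
cycle 21: idle
cycle 22: idle
cycle 23: W3.I3
cycle 24: W3.I4
cycle 25: W3.I5

Answer: 26 cycles, utilization 21/26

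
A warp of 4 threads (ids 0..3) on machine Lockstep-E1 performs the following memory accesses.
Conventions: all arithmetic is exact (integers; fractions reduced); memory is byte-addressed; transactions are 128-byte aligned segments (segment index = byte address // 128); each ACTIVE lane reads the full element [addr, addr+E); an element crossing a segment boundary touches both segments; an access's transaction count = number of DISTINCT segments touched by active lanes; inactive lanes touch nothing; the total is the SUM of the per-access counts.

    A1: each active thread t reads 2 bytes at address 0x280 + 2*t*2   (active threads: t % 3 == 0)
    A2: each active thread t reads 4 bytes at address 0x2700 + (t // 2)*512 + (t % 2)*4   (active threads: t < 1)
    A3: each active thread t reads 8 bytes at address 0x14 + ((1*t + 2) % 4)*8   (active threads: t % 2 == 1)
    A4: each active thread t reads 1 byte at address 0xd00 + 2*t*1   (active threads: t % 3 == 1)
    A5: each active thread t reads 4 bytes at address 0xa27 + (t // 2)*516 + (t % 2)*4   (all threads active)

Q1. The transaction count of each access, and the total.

A1: 1 transaction
A2: 1 transaction
A3: 1 transaction
A4: 1 transaction
A5: 2 transactions

Answer: 1,1,1,1,2; total 6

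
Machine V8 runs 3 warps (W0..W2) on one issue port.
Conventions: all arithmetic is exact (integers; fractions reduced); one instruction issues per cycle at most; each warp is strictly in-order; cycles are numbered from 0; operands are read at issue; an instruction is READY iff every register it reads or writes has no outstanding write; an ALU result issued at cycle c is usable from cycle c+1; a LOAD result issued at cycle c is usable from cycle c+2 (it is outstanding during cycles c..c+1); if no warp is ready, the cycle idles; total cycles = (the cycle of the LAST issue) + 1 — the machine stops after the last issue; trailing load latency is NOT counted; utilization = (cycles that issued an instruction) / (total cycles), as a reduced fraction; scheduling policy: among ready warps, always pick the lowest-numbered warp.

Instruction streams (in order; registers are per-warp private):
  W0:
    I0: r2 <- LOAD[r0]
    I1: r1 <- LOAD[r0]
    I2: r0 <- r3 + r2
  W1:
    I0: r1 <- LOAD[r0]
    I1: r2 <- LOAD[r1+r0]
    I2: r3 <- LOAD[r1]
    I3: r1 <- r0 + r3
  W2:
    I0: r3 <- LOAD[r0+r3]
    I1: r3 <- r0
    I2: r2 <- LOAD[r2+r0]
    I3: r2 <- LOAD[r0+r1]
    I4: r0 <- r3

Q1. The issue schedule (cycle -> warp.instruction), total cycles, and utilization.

cycle 0: W0.I0
cycle 1: W0.I1
cycle 2: W0.I2
cycle 3: W1.I0
cycle 4: W2.I0
cycle 5: W1.I1
cycle 6: W1.I2
cycle 7: W2.I1
cycle 8: W1.I3
cycle 9: W2.I2
cycle 10: idle
cycle 11: W2.I3
cycle 12: W2.I4

Answer: 13 cycles, utilization 12/13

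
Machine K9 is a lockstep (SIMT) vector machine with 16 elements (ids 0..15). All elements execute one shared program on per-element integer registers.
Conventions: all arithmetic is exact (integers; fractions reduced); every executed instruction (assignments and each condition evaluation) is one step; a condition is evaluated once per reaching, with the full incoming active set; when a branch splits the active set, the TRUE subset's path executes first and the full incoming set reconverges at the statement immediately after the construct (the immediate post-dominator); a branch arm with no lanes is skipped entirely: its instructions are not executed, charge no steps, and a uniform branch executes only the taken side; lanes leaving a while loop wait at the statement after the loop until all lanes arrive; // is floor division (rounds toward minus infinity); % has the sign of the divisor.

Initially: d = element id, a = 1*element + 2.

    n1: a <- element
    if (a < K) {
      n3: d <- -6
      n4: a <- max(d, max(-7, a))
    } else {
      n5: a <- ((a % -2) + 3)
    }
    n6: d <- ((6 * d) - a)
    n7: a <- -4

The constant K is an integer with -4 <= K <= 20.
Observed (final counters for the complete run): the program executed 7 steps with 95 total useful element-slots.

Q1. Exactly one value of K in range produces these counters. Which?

Answer: K = 15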